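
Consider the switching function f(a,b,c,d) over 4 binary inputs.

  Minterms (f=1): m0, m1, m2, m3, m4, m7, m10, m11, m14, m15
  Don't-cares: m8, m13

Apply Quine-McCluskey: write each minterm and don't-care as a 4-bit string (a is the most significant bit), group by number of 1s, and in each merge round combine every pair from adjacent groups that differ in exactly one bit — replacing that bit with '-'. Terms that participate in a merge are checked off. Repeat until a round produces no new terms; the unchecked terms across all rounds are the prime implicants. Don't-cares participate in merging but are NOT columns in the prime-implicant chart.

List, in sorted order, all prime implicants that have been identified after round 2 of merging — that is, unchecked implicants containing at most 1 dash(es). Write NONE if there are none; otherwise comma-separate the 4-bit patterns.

0-00, 11-1

Round 0: 0000✓ 0001✓ 0010✓ 0011✓ 0100✓ 0111✓ 1000✓ 1010✓ 1011✓ 1101✓ 1110✓ 1111✓
Round 1: -000✓ -010✓ -011✓ -111✓ 0-00 0-11✓ 00-0✓ 00-1✓ 000-✓ 001-✓ 1-10✓ 1-11✓ 10-0✓ 101-✓ 11-1 111-✓
Round 2: --11 -0-0 -01- 00-- 1-1-
PIs = {--11, -0-0, -01-, 0-00, 00--, 1-1-, 11-1}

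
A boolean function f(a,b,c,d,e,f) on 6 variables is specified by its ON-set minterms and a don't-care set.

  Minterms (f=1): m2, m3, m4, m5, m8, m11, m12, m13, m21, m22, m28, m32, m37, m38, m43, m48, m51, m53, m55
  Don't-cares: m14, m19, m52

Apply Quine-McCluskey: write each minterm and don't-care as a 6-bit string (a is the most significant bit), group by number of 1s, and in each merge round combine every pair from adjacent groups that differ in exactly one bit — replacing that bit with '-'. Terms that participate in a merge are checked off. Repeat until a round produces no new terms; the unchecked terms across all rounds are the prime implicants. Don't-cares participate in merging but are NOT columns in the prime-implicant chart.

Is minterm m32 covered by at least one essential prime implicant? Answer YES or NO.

YES

[col 0] 000010*, 000011*, 000100*, 000101*, 001000*, 001011*, 001100*, 001101*, 001110*, 010011*, 010101*, 010110, 011100*, 100000*, 100101*, 100110, 101011*, 110000*, 110011*, 110100*, 110101*, 110111*
[col 1] -00101*, -01011, -10011, -10101*, 0-0011, 0-0101*, 0-1100, 00-011, 00-100*, 00-101*, 00001-, 00010-*, 001-00, 0011-0, 00110-*, 1-0000, 1-0101*, 110-00, 110-11, 1101-1, 11010-
[col 2] --0101, 00-10-
Prime implicants: --0101, -01011, -10011, 0-0011, 0-1100, 00-011, 00-10-, 00001-, 001-00, 0011-0, 010110, 1-0000, 100110, 110-00, 110-11, 1101-1, 11010-
PI chart (minterm → PIs covering it):
  2 | 00001-  (sole → essential)
  3 | 0-0011,00-011,00001-
  4 | 00-10-  (sole → essential)
  5 | --0101,00-10-
  8 | 001-00  (sole → essential)
  11 | -01011,00-011
  12 | 0-1100,00-10-,001-00,0011-0
  13 | 00-10-  (sole → essential)
  21 | --0101  (sole → essential)
  22 | 010110  (sole → essential)
  28 | 0-1100  (sole → essential)
  32 | 1-0000  (sole → essential)
  37 | --0101  (sole → essential)
  38 | 100110  (sole → essential)
  43 | -01011  (sole → essential)
  48 | 1-0000,110-00
  51 | -10011,110-11
  53 | --0101,1101-1,11010-
  55 | 110-11,1101-1
Essential prime implicants: --0101, -01011, 0-1100, 00-10-, 00001-, 001-00, 010110, 1-0000, 100110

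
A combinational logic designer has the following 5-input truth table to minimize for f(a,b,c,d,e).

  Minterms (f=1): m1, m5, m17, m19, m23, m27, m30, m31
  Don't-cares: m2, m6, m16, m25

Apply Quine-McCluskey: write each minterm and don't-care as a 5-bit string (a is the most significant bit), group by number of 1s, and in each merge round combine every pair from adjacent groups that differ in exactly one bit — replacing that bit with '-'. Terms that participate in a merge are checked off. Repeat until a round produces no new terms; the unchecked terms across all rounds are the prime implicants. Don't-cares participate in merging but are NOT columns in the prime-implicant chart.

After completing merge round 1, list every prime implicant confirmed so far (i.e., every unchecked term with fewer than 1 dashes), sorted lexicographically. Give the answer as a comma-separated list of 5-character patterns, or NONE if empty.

size-2^0 implicants → 00001(✓)  00010(✓)  00101(✓)  00110(✓)  10000(✓)  10001(✓)  10011(✓)  10111(✓)  11001(✓)  11011(✓)  11110(✓)  11111(✓)
size-2^1 implicants → -0001  00-01  00-10  1-001(✓)  1-011(✓)  1-111(✓)  10-11(✓)  100-1(✓)  1000-  11-11(✓)  110-1(✓)  1111-
size-2^2 implicants → 1--11  1-0-1
Unchecked terms (primes): -0001, 00-01, 00-10, 1--11, 1-0-1, 1000-, 1111-

NONE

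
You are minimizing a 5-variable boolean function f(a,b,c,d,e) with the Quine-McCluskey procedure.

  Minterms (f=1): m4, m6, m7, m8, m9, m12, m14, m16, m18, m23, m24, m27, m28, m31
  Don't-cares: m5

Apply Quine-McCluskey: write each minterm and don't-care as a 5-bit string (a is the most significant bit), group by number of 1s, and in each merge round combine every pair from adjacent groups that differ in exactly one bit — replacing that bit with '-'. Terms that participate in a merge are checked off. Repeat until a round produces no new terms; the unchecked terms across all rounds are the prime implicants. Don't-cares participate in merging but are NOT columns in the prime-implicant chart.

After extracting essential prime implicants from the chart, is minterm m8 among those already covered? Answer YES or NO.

YES

Round 0: 00100✓ 00101✓ 00110✓ 00111✓ 01000✓ 01001✓ 01100✓ 01110✓ 10000✓ 10010✓ 10111✓ 11000✓ 11011✓ 11100✓ 11111✓
Round 1: -0111 -1000✓ -1100✓ 0-100✓ 0-110✓ 001-0✓ 001-1✓ 0010-✓ 0011-✓ 01-00✓ 0100- 011-0✓ 1-000 1-111 100-0 11-00✓ 11-11
Round 2: -1-00 0-1-0 001--
PIs = {-0111, -1-00, 0-1-0, 001--, 0100-, 1-000, 1-111, 100-0, 11-11}
Coverage chart:
  m4: 0-1-0,001--
  m6: 0-1-0,001--
  m7: -0111,001--
  m8: -1-00,0100-
  m9: 0100- ←essential
  m12: -1-00,0-1-0
  m14: 0-1-0 ←essential
  m16: 1-000,100-0
  m18: 100-0 ←essential
  m23: -0111,1-111
  m24: -1-00,1-000
  m27: 11-11 ←essential
  m28: -1-00 ←essential
  m31: 1-111,11-11
Essential: -1-00, 0-1-0, 0100-, 100-0, 11-11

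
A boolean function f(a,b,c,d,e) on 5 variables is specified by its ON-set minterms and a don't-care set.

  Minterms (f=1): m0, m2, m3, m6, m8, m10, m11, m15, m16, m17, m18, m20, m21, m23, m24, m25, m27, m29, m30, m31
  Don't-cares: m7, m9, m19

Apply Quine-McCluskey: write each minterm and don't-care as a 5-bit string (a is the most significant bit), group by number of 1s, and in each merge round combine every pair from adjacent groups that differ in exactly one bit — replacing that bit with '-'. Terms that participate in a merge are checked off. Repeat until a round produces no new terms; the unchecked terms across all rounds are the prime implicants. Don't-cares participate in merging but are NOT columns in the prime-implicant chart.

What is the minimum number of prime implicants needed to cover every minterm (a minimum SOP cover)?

8

size-2^0 implicants → 00000(✓)  00010(✓)  00011(✓)  00110(✓)  00111(✓)  01000(✓)  01001(✓)  01010(✓)  01011(✓)  01111(✓)  10000(✓)  10001(✓)  10010(✓)  10011(✓)  10100(✓)  10101(✓)  10111(✓)  11000(✓)  11001(✓)  11011(✓)  11101(✓)  11110(✓)  11111(✓)
size-2^1 implicants → -0000(✓)  -0010(✓)  -0011(✓)  -0111(✓)  -1000(✓)  -1001(✓)  -1011(✓)  -1111(✓)  0-000(✓)  0-010(✓)  0-011(✓)  0-111(✓)  00-10(✓)  00-11(✓)  000-0(✓)  0001-(✓)  0011-(✓)  01-11(✓)  010-0(✓)  010-1(✓)  0100-(✓)  0101-(✓)  1-000(✓)  1-001(✓)  1-011(✓)  1-101(✓)  1-111(✓)  10-00(✓)  10-01(✓)  10-11(✓)  100-0(✓)  100-1(✓)  1000-(✓)  1001-(✓)  101-1(✓)  1010-(✓)  11-01(✓)  11-11(✓)  110-1(✓)  1100-(✓)  111-1(✓)  1111-
size-2^2 implicants → --000  --011(✓)  --111(✓)  -0-11(✓)  -00-0  -001-  -1-11(✓)  -10-1  -100-  0--11(✓)  0-0-0  0-01-  00-1-  010--  1--01(✓)  1--11(✓)  1-0-1(✓)  1-00-  1-1-1(✓)  10--1(✓)  10-0-  100--  11--1(✓)
size-2^3 implicants → ---11  1---1
Unchecked terms (primes): ---11, --000, -00-0, -001-, -10-1, -100-, 0-0-0, 0-01-, 00-1-, 010--, 1---1, 1-00-, 10-0-, 100--, 1111-
Minterm coverage:
  m0 ⊆ --000,-00-0,0-0-0
  m2 ⊆ -00-0,-001-,0-0-0,0-01-,00-1-
  m3 ⊆ ---11,-001-,0-01-,00-1-
  m6 ⊆ 00-1- [E]
  m8 ⊆ --000,-100-,0-0-0,010--
  m10 ⊆ 0-0-0,0-01-,010--
  m11 ⊆ ---11,-10-1,0-01-,010--
  m15 ⊆ ---11 [E]
  m16 ⊆ --000,-00-0,1-00-,10-0-,100--
  m17 ⊆ 1---1,1-00-,10-0-,100--
  m18 ⊆ -00-0,-001-,100--
  m20 ⊆ 10-0- [E]
  m21 ⊆ 1---1,10-0-
  m23 ⊆ ---11,1---1
  m24 ⊆ --000,-100-,1-00-
  m25 ⊆ -10-1,-100-,1---1,1-00-
  m27 ⊆ ---11,-10-1,1---1
  m29 ⊆ 1---1 [E]
  m30 ⊆ 1111- [E]
  m31 ⊆ ---11,1---1,1111-
E = {---11, 00-1-, 1---1, 10-0-, 1111-}
Petrick residual → --000, -00-0, 0-0-0
Cover = de + c'd'e' + b'c'e' + a'c'e' + a'b'd + ae + ab'd' + abcd  |cover|=8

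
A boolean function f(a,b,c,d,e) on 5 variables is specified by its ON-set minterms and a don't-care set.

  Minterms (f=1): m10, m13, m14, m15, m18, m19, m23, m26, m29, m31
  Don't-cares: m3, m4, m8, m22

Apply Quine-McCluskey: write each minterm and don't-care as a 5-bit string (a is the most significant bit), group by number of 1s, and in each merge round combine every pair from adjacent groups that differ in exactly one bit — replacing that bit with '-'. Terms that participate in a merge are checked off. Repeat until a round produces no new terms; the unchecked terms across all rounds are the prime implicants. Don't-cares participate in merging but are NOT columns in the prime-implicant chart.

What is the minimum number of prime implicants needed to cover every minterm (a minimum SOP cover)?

4

[col 0] 00011*, 00100, 01000*, 01010*, 01101*, 01110*, 01111*, 10010*, 10011*, 10110*, 10111*, 11010*, 11101*, 11111*
[col 1] -0011, -1010, -1101*, -1111*, 01-10, 010-0, 011-1*, 0111-, 1-010, 1-111, 10-10*, 10-11*, 1001-*, 1011-*, 111-1*
[col 2] -11-1, 10-1-
Prime implicants: -0011, -1010, -11-1, 00100, 01-10, 010-0, 0111-, 1-010, 1-111, 10-1-
PI chart (minterm → PIs covering it):
  10 | -1010,01-10,010-0
  13 | -11-1  (sole → essential)
  14 | 01-10,0111-
  15 | -11-1,0111-
  18 | 1-010,10-1-
  19 | -0011,10-1-
  23 | 1-111,10-1-
  26 | -1010,1-010
  29 | -11-1  (sole → essential)
  31 | -11-1,1-111
Essential prime implicants: -11-1
Petrick residual → -1010, 01-10, 10-1-
Minimum SOP uses 4 PIs: bc'de' + bce + a'bde' + ab'd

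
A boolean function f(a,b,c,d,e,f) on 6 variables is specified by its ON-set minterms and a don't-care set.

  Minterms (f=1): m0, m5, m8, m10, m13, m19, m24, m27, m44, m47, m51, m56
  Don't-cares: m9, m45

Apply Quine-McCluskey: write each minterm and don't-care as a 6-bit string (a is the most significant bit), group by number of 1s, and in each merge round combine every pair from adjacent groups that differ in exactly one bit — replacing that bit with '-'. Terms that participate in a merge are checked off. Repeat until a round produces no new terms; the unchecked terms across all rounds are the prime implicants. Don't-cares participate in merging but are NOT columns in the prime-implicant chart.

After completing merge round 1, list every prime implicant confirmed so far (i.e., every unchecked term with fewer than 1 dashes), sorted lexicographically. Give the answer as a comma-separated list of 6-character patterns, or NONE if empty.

Round 0: 000000✓ 000101✓ 001000✓ 001001✓ 001010✓ 001101✓ 010011✓ 011000✓ 011011✓ 101100✓ 101101✓ 101111✓ 110011✓ 111000✓
Round 1: -01101 -10011 -11000 0-1000 00-000 00-101 001-01 0010-0 00100- 01-011 1011-1 10110-
PIs = {-01101, -10011, -11000, 0-1000, 00-000, 00-101, 001-01, 0010-0, 00100-, 01-011, 1011-1, 10110-}

NONE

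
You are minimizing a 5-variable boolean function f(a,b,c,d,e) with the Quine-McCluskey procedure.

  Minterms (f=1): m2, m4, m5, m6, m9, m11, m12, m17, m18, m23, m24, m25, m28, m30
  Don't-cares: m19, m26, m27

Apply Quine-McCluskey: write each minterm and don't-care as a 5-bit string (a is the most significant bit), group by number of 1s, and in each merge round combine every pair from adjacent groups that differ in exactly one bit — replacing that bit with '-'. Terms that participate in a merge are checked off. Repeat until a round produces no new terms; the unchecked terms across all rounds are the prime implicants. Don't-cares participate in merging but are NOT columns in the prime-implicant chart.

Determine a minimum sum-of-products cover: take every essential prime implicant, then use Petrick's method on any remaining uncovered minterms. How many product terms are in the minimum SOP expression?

8

[col 0] 00010*, 00100*, 00101*, 00110*, 01001*, 01011*, 01100*, 10001*, 10010*, 10011*, 10111*, 11000*, 11001*, 11010*, 11011*, 11100*, 11110*
[col 1] -0010, -1001*, -1011*, -1100, 0-100, 00-10, 001-0, 0010-, 010-1*, 1-001*, 1-010*, 1-011*, 10-11, 100-1*, 1001-*, 11-00*, 11-10*, 110-0*, 110-1*, 1100-*, 1101-*, 111-0*
[col 2] -10-1, 1-0-1, 1-01-, 11--0, 110--
Prime implicants: -0010, -10-1, -1100, 0-100, 00-10, 001-0, 0010-, 1-0-1, 1-01-, 10-11, 11--0, 110--
PI chart (minterm → PIs covering it):
  2 | -0010,00-10
  4 | 0-100,001-0,0010-
  5 | 0010-  (sole → essential)
  6 | 00-10,001-0
  9 | -10-1  (sole → essential)
  11 | -10-1  (sole → essential)
  12 | -1100,0-100
  17 | 1-0-1  (sole → essential)
  18 | -0010,1-01-
  23 | 10-11  (sole → essential)
  24 | 11--0,110--
  25 | -10-1,1-0-1,110--
  28 | -1100,11--0
  30 | 11--0  (sole → essential)
Essential prime implicants: -10-1, 0010-, 1-0-1, 10-11, 11--0
Petrick residual → -0010, -1100, 00-10
Minimum SOP uses 8 PIs: b'c'de' + bc'e + bcd'e' + a'b'de' + a'b'cd' + ac'e + ab'de + abe'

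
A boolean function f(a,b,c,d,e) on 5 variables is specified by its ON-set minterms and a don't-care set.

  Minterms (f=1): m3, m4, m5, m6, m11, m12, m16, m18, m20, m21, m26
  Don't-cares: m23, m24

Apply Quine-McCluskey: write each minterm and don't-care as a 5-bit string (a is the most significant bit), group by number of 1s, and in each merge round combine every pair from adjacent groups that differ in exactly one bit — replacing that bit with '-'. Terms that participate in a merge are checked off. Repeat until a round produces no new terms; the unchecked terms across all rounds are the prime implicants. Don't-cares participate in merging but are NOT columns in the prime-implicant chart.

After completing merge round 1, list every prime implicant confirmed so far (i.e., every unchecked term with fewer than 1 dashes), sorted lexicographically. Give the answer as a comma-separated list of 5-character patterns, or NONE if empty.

NONE

size-2^0 implicants → 00011(✓)  00100(✓)  00101(✓)  00110(✓)  01011(✓)  01100(✓)  10000(✓)  10010(✓)  10100(✓)  10101(✓)  10111(✓)  11000(✓)  11010(✓)
size-2^1 implicants → -0100(✓)  -0101(✓)  0-011  0-100  001-0  0010-(✓)  1-000(✓)  1-010(✓)  10-00  100-0(✓)  101-1  1010-(✓)  110-0(✓)
size-2^2 implicants → -010-  1-0-0
Unchecked terms (primes): -010-, 0-011, 0-100, 001-0, 1-0-0, 10-00, 101-1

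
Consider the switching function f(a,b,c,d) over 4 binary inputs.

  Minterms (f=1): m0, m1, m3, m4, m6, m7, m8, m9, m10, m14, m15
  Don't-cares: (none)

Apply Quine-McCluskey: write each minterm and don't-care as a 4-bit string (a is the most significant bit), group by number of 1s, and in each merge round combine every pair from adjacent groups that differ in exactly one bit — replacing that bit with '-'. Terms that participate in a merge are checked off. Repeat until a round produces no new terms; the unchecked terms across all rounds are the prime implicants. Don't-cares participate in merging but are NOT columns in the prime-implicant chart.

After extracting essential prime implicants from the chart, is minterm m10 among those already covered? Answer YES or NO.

NO

[col 0] 0000*, 0001*, 0011*, 0100*, 0110*, 0111*, 1000*, 1001*, 1010*, 1110*, 1111*
[col 1] -000*, -001*, -110*, -111*, 0-00, 0-11, 00-1, 000-*, 01-0, 011-*, 1-10, 10-0, 100-*, 111-*
[col 2] -00-, -11-
Prime implicants: -00-, -11-, 0-00, 0-11, 00-1, 01-0, 1-10, 10-0
PI chart (minterm → PIs covering it):
  0 | -00-,0-00
  1 | -00-,00-1
  3 | 0-11,00-1
  4 | 0-00,01-0
  6 | -11-,01-0
  7 | -11-,0-11
  8 | -00-,10-0
  9 | -00-  (sole → essential)
  10 | 1-10,10-0
  14 | -11-,1-10
  15 | -11-  (sole → essential)
Essential prime implicants: -00-, -11-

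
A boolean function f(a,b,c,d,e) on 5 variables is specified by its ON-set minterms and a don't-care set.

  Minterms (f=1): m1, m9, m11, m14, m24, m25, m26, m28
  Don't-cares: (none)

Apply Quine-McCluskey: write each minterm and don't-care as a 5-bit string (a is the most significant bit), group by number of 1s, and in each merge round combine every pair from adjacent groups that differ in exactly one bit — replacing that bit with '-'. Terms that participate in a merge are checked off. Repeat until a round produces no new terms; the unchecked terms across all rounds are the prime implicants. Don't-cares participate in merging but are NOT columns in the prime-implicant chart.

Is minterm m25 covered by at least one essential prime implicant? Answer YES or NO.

NO

Round 0: 00001✓ 01001✓ 01011✓ 01110 11000✓ 11001✓ 11010✓ 11100✓
Round 1: -1001 0-001 010-1 11-00 110-0 1100-
PIs = {-1001, 0-001, 010-1, 01110, 11-00, 110-0, 1100-}
Coverage chart:
  m1: 0-001 ←essential
  m9: -1001,0-001,010-1
  m11: 010-1 ←essential
  m14: 01110 ←essential
  m24: 11-00,110-0,1100-
  m25: -1001,1100-
  m26: 110-0 ←essential
  m28: 11-00 ←essential
Essential: 0-001, 010-1, 01110, 11-00, 110-0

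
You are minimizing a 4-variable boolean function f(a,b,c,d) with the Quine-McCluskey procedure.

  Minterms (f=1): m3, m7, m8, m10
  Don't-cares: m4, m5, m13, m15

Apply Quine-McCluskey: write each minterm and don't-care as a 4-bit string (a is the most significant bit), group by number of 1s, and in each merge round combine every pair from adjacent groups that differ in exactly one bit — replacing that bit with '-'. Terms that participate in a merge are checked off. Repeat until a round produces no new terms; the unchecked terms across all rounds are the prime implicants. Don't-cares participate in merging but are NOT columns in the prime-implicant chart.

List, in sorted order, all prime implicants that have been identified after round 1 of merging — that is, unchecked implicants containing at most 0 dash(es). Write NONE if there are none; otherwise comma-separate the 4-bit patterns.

Round 0: 0011✓ 0100✓ 0101✓ 0111✓ 1000✓ 1010✓ 1101✓ 1111✓
Round 1: -101✓ -111✓ 0-11 01-1✓ 010- 10-0 11-1✓
Round 2: -1-1
PIs = {-1-1, 0-11, 010-, 10-0}

NONE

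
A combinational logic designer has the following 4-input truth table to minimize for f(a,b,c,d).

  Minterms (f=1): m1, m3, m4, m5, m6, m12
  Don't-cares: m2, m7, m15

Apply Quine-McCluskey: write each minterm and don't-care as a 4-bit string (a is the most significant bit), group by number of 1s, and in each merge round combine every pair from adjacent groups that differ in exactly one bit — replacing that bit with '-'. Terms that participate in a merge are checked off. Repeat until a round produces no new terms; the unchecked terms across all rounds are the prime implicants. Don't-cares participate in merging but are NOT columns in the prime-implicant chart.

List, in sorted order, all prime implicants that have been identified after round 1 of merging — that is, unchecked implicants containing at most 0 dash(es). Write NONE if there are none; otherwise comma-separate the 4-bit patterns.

NONE

Round 0: 0001✓ 0010✓ 0011✓ 0100✓ 0101✓ 0110✓ 0111✓ 1100✓ 1111✓
Round 1: -100 -111 0-01✓ 0-10✓ 0-11✓ 00-1✓ 001-✓ 01-0✓ 01-1✓ 010-✓ 011-✓
Round 2: 0--1 0-1- 01--
PIs = {-100, -111, 0--1, 0-1-, 01--}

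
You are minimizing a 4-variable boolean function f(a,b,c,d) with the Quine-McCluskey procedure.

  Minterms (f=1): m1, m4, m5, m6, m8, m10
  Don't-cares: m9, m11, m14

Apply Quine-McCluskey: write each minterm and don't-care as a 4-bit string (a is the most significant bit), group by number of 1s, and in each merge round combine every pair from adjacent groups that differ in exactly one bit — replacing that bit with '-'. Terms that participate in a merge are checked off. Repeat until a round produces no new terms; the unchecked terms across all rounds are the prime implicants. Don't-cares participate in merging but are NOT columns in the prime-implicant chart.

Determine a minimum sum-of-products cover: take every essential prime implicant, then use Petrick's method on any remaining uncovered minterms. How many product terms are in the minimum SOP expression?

3

size-2^0 implicants → 0001(✓)  0100(✓)  0101(✓)  0110(✓)  1000(✓)  1001(✓)  1010(✓)  1011(✓)  1110(✓)
size-2^1 implicants → -001  -110  0-01  01-0  010-  1-10  10-0(✓)  10-1(✓)  100-(✓)  101-(✓)
size-2^2 implicants → 10--
Unchecked terms (primes): -001, -110, 0-01, 01-0, 010-, 1-10, 10--
Minterm coverage:
  m1 ⊆ -001,0-01
  m4 ⊆ 01-0,010-
  m5 ⊆ 0-01,010-
  m6 ⊆ -110,01-0
  m8 ⊆ 10-- [E]
  m10 ⊆ 1-10,10--
E = {10--}
Petrick residual → 0-01, 01-0
Cover = a'c'd + a'bd' + ab'  |cover|=3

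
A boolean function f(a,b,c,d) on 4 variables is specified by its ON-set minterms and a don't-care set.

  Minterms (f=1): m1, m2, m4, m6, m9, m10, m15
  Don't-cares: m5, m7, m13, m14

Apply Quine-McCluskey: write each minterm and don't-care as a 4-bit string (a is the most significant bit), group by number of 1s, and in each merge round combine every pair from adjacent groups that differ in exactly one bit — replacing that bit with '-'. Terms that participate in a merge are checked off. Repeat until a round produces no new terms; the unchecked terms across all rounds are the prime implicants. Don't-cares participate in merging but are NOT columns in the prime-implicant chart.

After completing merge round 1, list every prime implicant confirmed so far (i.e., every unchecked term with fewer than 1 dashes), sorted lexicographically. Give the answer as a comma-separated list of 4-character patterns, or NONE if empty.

size-2^0 implicants → 0001(✓)  0010(✓)  0100(✓)  0101(✓)  0110(✓)  0111(✓)  1001(✓)  1010(✓)  1101(✓)  1110(✓)  1111(✓)
size-2^1 implicants → -001(✓)  -010(✓)  -101(✓)  -110(✓)  -111(✓)  0-01(✓)  0-10(✓)  01-0(✓)  01-1(✓)  010-(✓)  011-(✓)  1-01(✓)  1-10(✓)  11-1(✓)  111-(✓)
size-2^2 implicants → --01  --10  -1-1  -11-  01--
Unchecked terms (primes): --01, --10, -1-1, -11-, 01--

NONE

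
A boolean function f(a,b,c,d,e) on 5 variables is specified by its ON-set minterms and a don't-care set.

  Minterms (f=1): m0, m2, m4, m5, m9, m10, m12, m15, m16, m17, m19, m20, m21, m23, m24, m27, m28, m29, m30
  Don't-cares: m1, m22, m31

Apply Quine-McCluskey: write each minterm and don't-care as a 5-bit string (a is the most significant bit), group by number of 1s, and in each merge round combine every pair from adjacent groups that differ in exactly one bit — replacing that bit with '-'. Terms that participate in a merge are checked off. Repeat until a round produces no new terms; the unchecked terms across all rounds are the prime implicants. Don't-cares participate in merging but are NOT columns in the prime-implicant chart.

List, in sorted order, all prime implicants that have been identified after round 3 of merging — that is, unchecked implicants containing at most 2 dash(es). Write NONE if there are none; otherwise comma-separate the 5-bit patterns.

--100, -1111, 0-001, 0-010, 000-0, 1--00, 1--11, 10--1

Round 0: 00000✓ 00001✓ 00010✓ 00100✓ 00101✓ 01001✓ 01010✓ 01100✓ 01111✓ 10000✓ 10001✓ 10011✓ 10100✓ 10101✓ 10110✓ 10111✓ 11000✓ 11011✓ 11100✓ 11101✓ 11110✓ 11111✓
Round 1: -0000✓ -0001✓ -0100✓ -0101✓ -1100✓ -1111 0-001 0-010 0-100✓ 00-00✓ 00-01✓ 000-0 0000-✓ 0010-✓ 1-000✓ 1-011✓ 1-100✓ 1-101✓ 1-110✓ 1-111✓ 10-00✓ 10-01✓ 10-11✓ 100-1✓ 1000-✓ 101-0✓ 101-1✓ 1010-✓ 1011-✓ 11-00✓ 11-11✓ 111-0✓ 111-1✓ 1110-✓ 1111-✓
Round 2: --100 -0-00✓ -0-01✓ -000-✓ -010-✓ 00-0-✓ 1--00 1--11 1-1-0✓ 1-1-1✓ 1-10-✓ 1-11-✓ 10--1 10-0-✓ 101--✓ 111--✓
Round 3: -0-0- 1-1--
PIs = {--100, -0-0-, -1111, 0-001, 0-010, 000-0, 1--00, 1--11, 1-1--, 10--1}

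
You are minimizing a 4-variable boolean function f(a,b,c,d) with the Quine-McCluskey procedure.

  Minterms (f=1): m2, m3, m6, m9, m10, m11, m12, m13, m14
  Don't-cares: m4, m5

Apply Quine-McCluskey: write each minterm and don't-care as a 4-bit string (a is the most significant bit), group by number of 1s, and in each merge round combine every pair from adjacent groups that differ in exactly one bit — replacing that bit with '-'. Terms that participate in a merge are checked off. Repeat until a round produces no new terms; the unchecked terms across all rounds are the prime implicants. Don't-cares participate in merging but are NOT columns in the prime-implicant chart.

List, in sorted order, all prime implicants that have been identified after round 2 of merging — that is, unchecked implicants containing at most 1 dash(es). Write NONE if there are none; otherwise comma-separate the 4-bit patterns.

[col 0] 0010*, 0011*, 0100*, 0101*, 0110*, 1001*, 1010*, 1011*, 1100*, 1101*, 1110*
[col 1] -010*, -011*, -100*, -101*, -110*, 0-10*, 001-*, 01-0*, 010-*, 1-01, 1-10*, 10-1, 101-*, 11-0*, 110-*
[col 2] --10, -01-, -1-0, -10-
Prime implicants: --10, -01-, -1-0, -10-, 1-01, 10-1

1-01, 10-1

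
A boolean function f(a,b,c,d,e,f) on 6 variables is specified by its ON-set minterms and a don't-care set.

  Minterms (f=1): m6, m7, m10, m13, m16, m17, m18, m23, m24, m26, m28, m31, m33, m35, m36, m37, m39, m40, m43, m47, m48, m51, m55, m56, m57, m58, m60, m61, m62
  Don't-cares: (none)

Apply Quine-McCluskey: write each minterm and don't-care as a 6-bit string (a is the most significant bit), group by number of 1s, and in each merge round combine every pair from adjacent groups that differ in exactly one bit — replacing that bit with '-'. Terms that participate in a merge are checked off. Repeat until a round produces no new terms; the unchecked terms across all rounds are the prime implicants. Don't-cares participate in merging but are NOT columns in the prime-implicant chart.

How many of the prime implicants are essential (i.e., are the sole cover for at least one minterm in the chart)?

15

[col 0] 000110*, 000111*, 001010*, 001101, 010000*, 010001*, 010010*, 010111*, 011000*, 011010*, 011100*, 011111*, 100001*, 100011*, 100100*, 100101*, 100111*, 101000*, 101011*, 101111*, 110000*, 110011*, 110111*, 111000*, 111001*, 111010*, 111100*, 111101*, 111110*
[col 1] -00111*, -10000*, -10111*, -11000*, -11010*, -11100*, 0-0111*, 0-1010, 00011-, 01-000*, 01-010*, 01-111, 0100-0*, 01000-, 011-00*, 0110-0*, 1-0011*, 1-0111*, 1-1000, 10-011*, 10-111*, 100-01*, 100-11*, 1000-1*, 1001-1*, 10010-, 101-11*, 11-000*, 110-11*, 111-00*, 111-01*, 111-10*, 1110-0*, 11100-*, 1111-0*, 11110-*
[col 2] --0111, -1-000, -11-00, -110-0, 01-0-0, 1-0-11, 10--11, 100--1, 111--0, 111-0-
Prime implicants: --0111, -1-000, -11-00, -110-0, 0-1010, 00011-, 001101, 01-0-0, 01-111, 01000-, 1-0-11, 1-1000, 10--11, 100--1, 10010-, 111--0, 111-0-
PI chart (minterm → PIs covering it):
  6 | 00011-  (sole → essential)
  7 | --0111,00011-
  10 | 0-1010  (sole → essential)
  13 | 001101  (sole → essential)
  16 | -1-000,01-0-0,01000-
  17 | 01000-  (sole → essential)
  18 | 01-0-0  (sole → essential)
  23 | --0111,01-111
  24 | -1-000,-11-00,-110-0,01-0-0
  26 | -110-0,0-1010,01-0-0
  28 | -11-00  (sole → essential)
  31 | 01-111  (sole → essential)
  33 | 100--1  (sole → essential)
  35 | 1-0-11,10--11,100--1
  36 | 10010-  (sole → essential)
  37 | 100--1,10010-
  39 | --0111,1-0-11,10--11,100--1
  40 | 1-1000  (sole → essential)
  43 | 10--11  (sole → essential)
  47 | 10--11  (sole → essential)
  48 | -1-000  (sole → essential)
  51 | 1-0-11  (sole → essential)
  55 | --0111,1-0-11
  56 | -1-000,-11-00,-110-0,1-1000,111--0,111-0-
  57 | 111-0-  (sole → essential)
  58 | -110-0,111--0
  60 | -11-00,111--0,111-0-
  61 | 111-0-  (sole → essential)
  62 | 111--0  (sole → essential)
Essential prime implicants: -1-000, -11-00, 0-1010, 00011-, 001101, 01-0-0, 01-111, 01000-, 1-0-11, 1-1000, 10--11, 100--1, 10010-, 111--0, 111-0-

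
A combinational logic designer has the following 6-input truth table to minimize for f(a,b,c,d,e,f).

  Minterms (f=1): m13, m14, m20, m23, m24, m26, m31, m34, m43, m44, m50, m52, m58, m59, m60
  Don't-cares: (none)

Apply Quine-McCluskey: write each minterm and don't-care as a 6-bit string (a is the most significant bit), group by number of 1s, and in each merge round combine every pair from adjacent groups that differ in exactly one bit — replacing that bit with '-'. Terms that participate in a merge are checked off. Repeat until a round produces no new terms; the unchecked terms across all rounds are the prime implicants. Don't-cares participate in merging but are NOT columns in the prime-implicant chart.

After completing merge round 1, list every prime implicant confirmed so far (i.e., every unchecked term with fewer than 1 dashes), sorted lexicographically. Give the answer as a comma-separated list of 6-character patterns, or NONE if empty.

001101, 001110

[col 0] 001101, 001110, 010100*, 010111*, 011000*, 011010*, 011111*, 100010*, 101011*, 101100*, 110010*, 110100*, 111010*, 111011*, 111100*
[col 1] -10100, -11010, 01-111, 0110-0, 1-0010, 1-1011, 1-1100, 11-010, 11-100, 11101-
Prime implicants: -10100, -11010, 001101, 001110, 01-111, 0110-0, 1-0010, 1-1011, 1-1100, 11-010, 11-100, 11101-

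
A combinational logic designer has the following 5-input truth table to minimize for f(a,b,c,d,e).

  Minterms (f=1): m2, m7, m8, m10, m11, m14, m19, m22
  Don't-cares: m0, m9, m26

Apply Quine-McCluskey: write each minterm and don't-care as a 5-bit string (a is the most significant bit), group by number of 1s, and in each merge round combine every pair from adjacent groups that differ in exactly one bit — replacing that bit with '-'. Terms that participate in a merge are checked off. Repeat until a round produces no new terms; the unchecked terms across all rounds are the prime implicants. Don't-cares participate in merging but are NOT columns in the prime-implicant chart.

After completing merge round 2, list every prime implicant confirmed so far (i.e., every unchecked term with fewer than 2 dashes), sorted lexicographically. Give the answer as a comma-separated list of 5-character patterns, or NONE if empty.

[col 0] 00000*, 00010*, 00111, 01000*, 01001*, 01010*, 01011*, 01110*, 10011, 10110, 11010*
[col 1] -1010, 0-000*, 0-010*, 000-0*, 01-10, 010-0*, 010-1*, 0100-*, 0101-*
[col 2] 0-0-0, 010--
Prime implicants: -1010, 0-0-0, 00111, 01-10, 010--, 10011, 10110

-1010, 00111, 01-10, 10011, 10110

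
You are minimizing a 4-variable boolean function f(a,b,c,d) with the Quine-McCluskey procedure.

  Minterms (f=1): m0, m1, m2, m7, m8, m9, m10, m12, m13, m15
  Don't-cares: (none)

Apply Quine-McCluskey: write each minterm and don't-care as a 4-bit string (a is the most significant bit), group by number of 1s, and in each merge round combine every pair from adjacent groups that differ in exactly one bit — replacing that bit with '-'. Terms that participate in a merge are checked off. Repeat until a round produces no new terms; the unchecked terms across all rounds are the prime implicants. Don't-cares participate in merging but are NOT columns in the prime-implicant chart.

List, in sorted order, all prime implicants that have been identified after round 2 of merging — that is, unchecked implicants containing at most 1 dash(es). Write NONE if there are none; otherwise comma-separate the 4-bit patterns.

-111, 11-1

Round 0: 0000✓ 0001✓ 0010✓ 0111✓ 1000✓ 1001✓ 1010✓ 1100✓ 1101✓ 1111✓
Round 1: -000✓ -001✓ -010✓ -111 00-0✓ 000-✓ 1-00✓ 1-01✓ 10-0✓ 100-✓ 11-1 110-✓
Round 2: -0-0 -00- 1-0-
PIs = {-0-0, -00-, -111, 1-0-, 11-1}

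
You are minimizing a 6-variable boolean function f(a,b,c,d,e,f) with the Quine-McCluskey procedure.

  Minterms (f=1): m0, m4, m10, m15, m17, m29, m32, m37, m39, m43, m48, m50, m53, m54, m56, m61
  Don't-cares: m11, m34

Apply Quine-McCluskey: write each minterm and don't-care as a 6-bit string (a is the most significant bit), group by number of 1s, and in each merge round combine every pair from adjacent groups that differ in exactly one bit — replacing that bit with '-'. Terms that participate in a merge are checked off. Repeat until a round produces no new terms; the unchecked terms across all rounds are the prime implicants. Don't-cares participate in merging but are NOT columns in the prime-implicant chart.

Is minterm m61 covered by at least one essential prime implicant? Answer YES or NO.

size-2^0 implicants → 000000(✓)  000100(✓)  001010(✓)  001011(✓)  001111(✓)  010001  011101(✓)  100000(✓)  100010(✓)  100101(✓)  100111(✓)  101011(✓)  110000(✓)  110010(✓)  110101(✓)  110110(✓)  111000(✓)  111101(✓)
size-2^1 implicants → -00000  -01011  -11101  000-00  001-11  00101-  1-0000(✓)  1-0010(✓)  1-0101  1000-0(✓)  1001-1  11-000  11-101  110-10  1100-0(✓)
size-2^2 implicants → 1-00-0
Unchecked terms (primes): -00000, -01011, -11101, 000-00, 001-11, 00101-, 010001, 1-00-0, 1-0101, 1001-1, 11-000, 11-101, 110-10
Minterm coverage:
  m0 ⊆ -00000,000-00
  m4 ⊆ 000-00 [E]
  m10 ⊆ 00101- [E]
  m15 ⊆ 001-11 [E]
  m17 ⊆ 010001 [E]
  m29 ⊆ -11101 [E]
  m32 ⊆ -00000,1-00-0
  m37 ⊆ 1-0101,1001-1
  m39 ⊆ 1001-1 [E]
  m43 ⊆ -01011 [E]
  m48 ⊆ 1-00-0,11-000
  m50 ⊆ 1-00-0,110-10
  m53 ⊆ 1-0101,11-101
  m54 ⊆ 110-10 [E]
  m56 ⊆ 11-000 [E]
  m61 ⊆ -11101,11-101
E = {-01011, -11101, 000-00, 001-11, 00101-, 010001, 1001-1, 11-000, 110-10}

YES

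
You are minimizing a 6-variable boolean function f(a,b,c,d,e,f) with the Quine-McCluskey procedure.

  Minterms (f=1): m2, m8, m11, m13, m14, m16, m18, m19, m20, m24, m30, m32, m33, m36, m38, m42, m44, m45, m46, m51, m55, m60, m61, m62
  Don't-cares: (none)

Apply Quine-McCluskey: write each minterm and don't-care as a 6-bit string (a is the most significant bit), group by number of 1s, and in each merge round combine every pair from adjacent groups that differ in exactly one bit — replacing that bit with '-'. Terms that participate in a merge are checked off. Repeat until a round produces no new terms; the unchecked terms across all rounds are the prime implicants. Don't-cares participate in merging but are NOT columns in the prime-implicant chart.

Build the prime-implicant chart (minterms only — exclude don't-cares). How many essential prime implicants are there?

11

Round 0: 000010✓ 001000✓ 001011 001101✓ 001110✓ 010000✓ 010010✓ 010011✓ 010100✓ 011000✓ 011110✓ 100000✓ 100001✓ 100100✓ 100110✓ 101010✓ 101100✓ 101101✓ 101110✓ 110011✓ 110111✓ 111100✓ 111101✓ 111110✓
Round 1: -01101 -01110✓ -10011 -11110✓ 0-0010 0-1000 0-1110✓ 01-000 010-00 0100-0 01001- 1-1100✓ 1-1101✓ 1-1110✓ 10-100✓ 10-110✓ 100-00 10000- 1001-0✓ 101-10 1011-0✓ 10110-✓ 110-11 1111-0✓ 11110-✓
Round 2: --1110 1-11-0 1-110- 10-1-0
PIs = {--1110, -01101, -10011, 0-0010, 0-1000, 001011, 01-000, 010-00, 0100-0, 01001-, 1-11-0, 1-110-, 10-1-0, 100-00, 10000-, 101-10, 110-11}
Coverage chart:
  m2: 0-0010 ←essential
  m8: 0-1000 ←essential
  m11: 001011 ←essential
  m13: -01101 ←essential
  m14: --1110 ←essential
  m16: 01-000,010-00,0100-0
  m18: 0-0010,0100-0,01001-
  m19: -10011,01001-
  m20: 010-00 ←essential
  m24: 0-1000,01-000
  m30: --1110 ←essential
  m32: 100-00,10000-
  m33: 10000- ←essential
  m36: 10-1-0,100-00
  m38: 10-1-0 ←essential
  m42: 101-10 ←essential
  m44: 1-11-0,1-110-,10-1-0
  m45: -01101,1-110-
  m46: --1110,1-11-0,10-1-0,101-10
  m51: -10011,110-11
  m55: 110-11 ←essential
  m60: 1-11-0,1-110-
  m61: 1-110- ←essential
  m62: --1110,1-11-0
Essential: --1110, -01101, 0-0010, 0-1000, 001011, 010-00, 1-110-, 10-1-0, 10000-, 101-10, 110-11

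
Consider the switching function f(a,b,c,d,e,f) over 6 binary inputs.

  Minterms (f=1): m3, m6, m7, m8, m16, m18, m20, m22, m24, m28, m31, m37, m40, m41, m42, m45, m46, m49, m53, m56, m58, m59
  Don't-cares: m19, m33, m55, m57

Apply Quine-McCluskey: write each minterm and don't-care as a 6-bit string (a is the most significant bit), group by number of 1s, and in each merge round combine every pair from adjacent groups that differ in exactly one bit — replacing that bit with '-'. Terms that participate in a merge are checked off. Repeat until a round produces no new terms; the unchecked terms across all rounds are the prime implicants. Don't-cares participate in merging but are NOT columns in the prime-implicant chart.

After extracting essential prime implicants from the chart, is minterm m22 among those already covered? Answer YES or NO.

size-2^0 implicants → 000011(✓)  000110(✓)  000111(✓)  001000(✓)  010000(✓)  010010(✓)  010011(✓)  010100(✓)  010110(✓)  011000(✓)  011100(✓)  011111  100001(✓)  100101(✓)  101000(✓)  101001(✓)  101010(✓)  101101(✓)  101110(✓)  110001(✓)  110101(✓)  110111(✓)  111000(✓)  111001(✓)  111010(✓)  111011(✓)
size-2^1 implicants → -01000(✓)  -11000(✓)  0-0011  0-0110  0-1000(✓)  000-11  00011-  01-000(✓)  01-100(✓)  010-00(✓)  010-10(✓)  0100-0(✓)  01001-  0101-0(✓)  011-00(✓)  1-0001(✓)  1-0101(✓)  1-1000(✓)  1-1001(✓)  1-1010(✓)  10-001(✓)  10-101(✓)  100-01(✓)  101-01(✓)  101-10  1010-0(✓)  10100-(✓)  11-001(✓)  110-01(✓)  1101-1  1110-0(✓)  1110-1(✓)  11100-(✓)  11101-(✓)
size-2^2 implicants → --1000  01--00  010--0  1--001  1-0-01  1-10-0  1-100-  10--01  1110--
Unchecked terms (primes): --1000, 0-0011, 0-0110, 000-11, 00011-, 01--00, 010--0, 01001-, 011111, 1--001, 1-0-01, 1-10-0, 1-100-, 10--01, 101-10, 1101-1, 1110--
Minterm coverage:
  m3 ⊆ 0-0011,000-11
  m6 ⊆ 0-0110,00011-
  m7 ⊆ 000-11,00011-
  m8 ⊆ --1000 [E]
  m16 ⊆ 01--00,010--0
  m18 ⊆ 010--0,01001-
  m20 ⊆ 01--00,010--0
  m22 ⊆ 0-0110,010--0
  m24 ⊆ --1000,01--00
  m28 ⊆ 01--00 [E]
  m31 ⊆ 011111 [E]
  m37 ⊆ 1-0-01,10--01
  m40 ⊆ --1000,1-10-0,1-100-
  m41 ⊆ 1--001,1-100-,10--01
  m42 ⊆ 1-10-0,101-10
  m45 ⊆ 10--01 [E]
  m46 ⊆ 101-10 [E]
  m49 ⊆ 1--001,1-0-01
  m53 ⊆ 1-0-01,1101-1
  m56 ⊆ --1000,1-10-0,1-100-,1110--
  m58 ⊆ 1-10-0,1110--
  m59 ⊆ 1110-- [E]
E = {--1000, 01--00, 011111, 10--01, 101-10, 1110--}

NO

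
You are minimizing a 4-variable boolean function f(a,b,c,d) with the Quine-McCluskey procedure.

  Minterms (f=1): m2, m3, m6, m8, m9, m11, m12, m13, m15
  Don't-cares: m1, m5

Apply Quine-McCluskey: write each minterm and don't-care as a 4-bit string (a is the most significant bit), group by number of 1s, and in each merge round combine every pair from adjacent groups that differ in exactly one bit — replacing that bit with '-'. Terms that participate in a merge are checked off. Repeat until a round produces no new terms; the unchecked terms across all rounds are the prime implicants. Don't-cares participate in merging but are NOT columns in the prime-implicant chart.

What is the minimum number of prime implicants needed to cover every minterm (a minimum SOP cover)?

4

size-2^0 implicants → 0001(✓)  0010(✓)  0011(✓)  0101(✓)  0110(✓)  1000(✓)  1001(✓)  1011(✓)  1100(✓)  1101(✓)  1111(✓)
size-2^1 implicants → -001(✓)  -011(✓)  -101(✓)  0-01(✓)  0-10  00-1(✓)  001-  1-00(✓)  1-01(✓)  1-11(✓)  10-1(✓)  100-(✓)  11-1(✓)  110-(✓)
size-2^2 implicants → --01  -0-1  1--1  1-0-
Unchecked terms (primes): --01, -0-1, 0-10, 001-, 1--1, 1-0-
Minterm coverage:
  m2 ⊆ 0-10,001-
  m3 ⊆ -0-1,001-
  m6 ⊆ 0-10 [E]
  m8 ⊆ 1-0- [E]
  m9 ⊆ --01,-0-1,1--1,1-0-
  m11 ⊆ -0-1,1--1
  m12 ⊆ 1-0- [E]
  m13 ⊆ --01,1--1,1-0-
  m15 ⊆ 1--1 [E]
E = {0-10, 1--1, 1-0-}
Petrick residual → -0-1
Cover = b'd + a'cd' + ad + ac'  |cover|=4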